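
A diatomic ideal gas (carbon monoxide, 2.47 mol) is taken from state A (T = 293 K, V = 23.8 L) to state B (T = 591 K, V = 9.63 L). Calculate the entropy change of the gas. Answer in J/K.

ΔS = 17.4 J/K

Entropy is a state function: ΔS = nC_V ln(T₂/T₁) + nR ln(V₂/V₁), with C_V = 5R/2 = 20.79 J mol⁻¹ K⁻¹ for a diatomic ideal gas.
ΔS = 2.47 × [20.79 × ln(591/293) + 8.314 × ln(9.63/23.8)] = 17.4 J/K.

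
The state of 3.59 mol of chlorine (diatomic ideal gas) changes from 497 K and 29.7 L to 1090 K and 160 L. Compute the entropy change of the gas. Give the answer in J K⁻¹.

Entropy is a state function: ΔS = nC_V ln(T₂/T₁) + nR ln(V₂/V₁), with C_V = 5R/2 = 20.79 J mol⁻¹ K⁻¹ for a diatomic ideal gas.
ΔS = 3.59 × [20.79 × ln(1090/497) + 8.314 × ln(160/29.7)] = 109 J/K.

ΔS = 109 J/K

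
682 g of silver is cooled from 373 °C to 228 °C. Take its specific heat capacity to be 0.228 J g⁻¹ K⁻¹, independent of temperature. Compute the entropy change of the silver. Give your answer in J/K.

In kelvin: T₁ = 646.15 K, T₂ = 501.15 K. ΔS = ∫dQ_rev/T = m c ln(T₂/T₁) = 682 × 0.228 × ln(501.15/646.15) = -39.5 J/K.

ΔS = -39.5 J/K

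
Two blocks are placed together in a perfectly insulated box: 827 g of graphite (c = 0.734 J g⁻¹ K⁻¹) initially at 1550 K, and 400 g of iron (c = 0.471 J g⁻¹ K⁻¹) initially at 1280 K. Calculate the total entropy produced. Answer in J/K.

Energy balance: T_f = (m₁c₁T₁ + m₂c₂T₂)/(m₁c₁ + m₂c₂) = 1486 K.
ΔS₁ = m₁c₁ ln(T_f/T₁) = 607.018 × ln(1486/1550) = -25.58 J/K.
ΔS₂ = m₂c₂ ln(T_f/T₂) = 188.4 × ln(1486/1280) = 28.12 J/K.
ΔS_total = -25.58 + 28.12 = 2.54 J/K.

ΔS_total = 2.54 J/K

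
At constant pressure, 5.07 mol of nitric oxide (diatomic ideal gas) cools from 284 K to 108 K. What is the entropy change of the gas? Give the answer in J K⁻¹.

ΔS = -143 J/K

At constant pressure, ΔS = nC_p ln(T₂/T₁) with C_p = 7R/2 = 29.1 J mol⁻¹ K⁻¹.
ΔS = 5.07 × 29.1 × ln(108/284) = -143 J/K.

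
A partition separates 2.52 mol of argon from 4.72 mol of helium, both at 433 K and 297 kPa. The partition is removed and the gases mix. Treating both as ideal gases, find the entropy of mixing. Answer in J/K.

ΔS_mix = 38.9 J/K

Mole fractions: x_A = 2.52/7.24 = 0.348, x_B = 0.652.
ΔS_mix = −R(n_A ln x_A + n_B ln x_B) = −8.314 × (2.52 ln 0.348 + 4.72 ln 0.652) = 38.9 J/K.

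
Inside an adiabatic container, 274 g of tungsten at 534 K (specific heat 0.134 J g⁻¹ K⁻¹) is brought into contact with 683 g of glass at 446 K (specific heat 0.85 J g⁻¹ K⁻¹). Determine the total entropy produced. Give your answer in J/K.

ΔS_total = 0.591 J/K

Energy balance: T_f = (m₁c₁T₁ + m₂c₂T₂)/(m₁c₁ + m₂c₂) = 451.23 K.
ΔS₁ = m₁c₁ ln(T_f/T₁) = 36.716 × ln(451.23/534) = -6.183 J/K.
ΔS₂ = m₂c₂ ln(T_f/T₂) = 580.55 × ln(451.23/446) = 6.774 J/K.
ΔS_total = -6.183 + 6.774 = 0.591 J/K.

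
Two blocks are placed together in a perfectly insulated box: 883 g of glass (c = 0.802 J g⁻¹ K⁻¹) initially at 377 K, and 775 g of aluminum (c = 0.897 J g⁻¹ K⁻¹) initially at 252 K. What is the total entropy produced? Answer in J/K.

ΔS_total = 28.2 J/K

Energy balance: T_f = (m₁c₁T₁ + m₂c₂T₂)/(m₁c₁ + m₂c₂) = 315.08 K.
ΔS₁ = m₁c₁ ln(T_f/T₁) = 708.166 × ln(315.08/377) = -127.1 J/K.
ΔS₂ = m₂c₂ ln(T_f/T₂) = 695.175 × ln(315.08/252) = 155.3 J/K.
ΔS_total = -127.1 + 155.3 = 28.2 J/K.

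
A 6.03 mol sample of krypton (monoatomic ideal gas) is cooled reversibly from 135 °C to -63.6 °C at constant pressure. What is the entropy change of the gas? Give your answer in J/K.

ΔS = -83.6 J/K

In kelvin: T₁ = 408.15 K, T₂ = 209.55 K. At constant pressure, ΔS = nC_p ln(T₂/T₁) with C_p = 5R/2 = 20.79 J mol⁻¹ K⁻¹.
ΔS = 6.03 × 20.79 × ln(209.55/408.15) = -83.6 J/K.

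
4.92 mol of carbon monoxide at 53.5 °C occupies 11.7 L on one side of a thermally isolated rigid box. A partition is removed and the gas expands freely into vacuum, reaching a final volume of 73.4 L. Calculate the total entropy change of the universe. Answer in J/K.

For an ideal gas in free expansion Q = 0 and W = 0, so T is unchanged.
Entropy is a state function; using a reversible isothermal path, ΔS_gas = nR ln(V₂/V₁) = 4.92 × 8.314 × ln(73.4/11.7) = 75.1 J/K.
The insulated surroundings exchange no heat, so ΔS_surr = 0 and ΔS_universe = ΔS_gas.

ΔS_universe = 75.1 J/K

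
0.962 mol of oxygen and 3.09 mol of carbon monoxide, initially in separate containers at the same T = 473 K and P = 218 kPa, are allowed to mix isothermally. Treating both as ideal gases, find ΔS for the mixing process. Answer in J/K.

Mole fractions: x_A = 0.962/4.05 = 0.237, x_B = 0.763.
ΔS_mix = −R(n_A ln x_A + n_B ln x_B) = −8.314 × (0.962 ln 0.237 + 3.09 ln 0.763) = 18.5 J/K.

ΔS_mix = 18.5 J/K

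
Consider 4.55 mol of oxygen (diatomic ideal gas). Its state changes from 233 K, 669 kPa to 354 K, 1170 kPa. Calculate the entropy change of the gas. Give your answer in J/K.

ΔS = nC_p ln(T₂/T₁) − nR ln(P₂/P₁), with C_p = 7R/2 = 29.1 J mol⁻¹ K⁻¹ for a diatomic ideal gas.
ΔS = 4.55 × [29.1 × ln(354/233) − 8.314 × ln(1170/669)] = 34.2 J/K.

ΔS = 34.2 J/K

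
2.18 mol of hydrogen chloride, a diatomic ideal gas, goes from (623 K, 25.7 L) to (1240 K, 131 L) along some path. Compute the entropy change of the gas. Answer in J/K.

ΔS = 60.7 J/K

Entropy is a state function: ΔS = nC_V ln(T₂/T₁) + nR ln(V₂/V₁), with C_V = 5R/2 = 20.79 J mol⁻¹ K⁻¹ for a diatomic ideal gas.
ΔS = 2.18 × [20.79 × ln(1240/623) + 8.314 × ln(131/25.7)] = 60.7 J/K.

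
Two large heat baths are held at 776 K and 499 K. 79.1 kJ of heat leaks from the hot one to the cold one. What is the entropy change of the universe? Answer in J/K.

ΔS_hot = −Q/T_H = −79100/776 = -101.9 J/K and ΔS_cold = +Q/T_C = 79100/499 = 158.5 J/K.
ΔS_total = -101.9 + 158.5 = 56.6 J/K, positive as the second law requires.

ΔS_total = 56.6 J/K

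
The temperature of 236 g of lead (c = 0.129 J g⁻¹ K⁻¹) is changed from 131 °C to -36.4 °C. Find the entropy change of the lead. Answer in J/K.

In kelvin: T₁ = 404.15 K, T₂ = 236.75 K. ΔS = ∫dQ_rev/T = m c ln(T₂/T₁) = 236 × 0.129 × ln(236.75/404.15) = -16.3 J/K.

ΔS = -16.3 J/K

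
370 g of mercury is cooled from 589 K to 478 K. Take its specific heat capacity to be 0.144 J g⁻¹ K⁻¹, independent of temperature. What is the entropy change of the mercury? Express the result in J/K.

ΔS = -11.1 J/K

ΔS = ∫dQ_rev/T = m c ln(T₂/T₁) = 370 × 0.144 × ln(478/589) = -11.1 J/K.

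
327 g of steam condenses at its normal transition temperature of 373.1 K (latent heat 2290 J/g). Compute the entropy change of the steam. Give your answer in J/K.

ΔS = -2010 J/K

Heat released by the substance: Q = −mL = −327 × 2290 = −748830 J.
At constant T, ΔS = Q_rev/T = −748830 / 373.1 = -2010 J/K.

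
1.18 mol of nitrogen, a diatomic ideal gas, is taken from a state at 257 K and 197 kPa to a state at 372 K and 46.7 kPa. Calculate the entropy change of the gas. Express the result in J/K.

ΔS = nC_p ln(T₂/T₁) − nR ln(P₂/P₁), with C_p = 7R/2 = 29.1 J mol⁻¹ K⁻¹ for a diatomic ideal gas.
ΔS = 1.18 × [29.1 × ln(372/257) − 8.314 × ln(46.7/197)] = 26.8 J/K.

ΔS = 26.8 J/K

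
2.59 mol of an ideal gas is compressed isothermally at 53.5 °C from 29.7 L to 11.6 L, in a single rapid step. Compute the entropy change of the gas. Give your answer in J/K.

ΔS_gas = -20.2 J/K

Entropy is a state function, so ΔS_gas depends only on the end states.
For an isothermal ideal gas ΔS_gas = nR ln(V₂/V₁) = 2.59 × 8.314 × ln(11.6/29.7) = -20.2 J/K.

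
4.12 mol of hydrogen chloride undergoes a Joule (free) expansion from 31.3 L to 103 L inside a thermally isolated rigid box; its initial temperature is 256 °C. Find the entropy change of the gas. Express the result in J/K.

ΔS_gas = 40.8 J/K

For an ideal gas in free expansion Q = 0 and W = 0, so T is unchanged.
Entropy is a state function; using a reversible isothermal path, ΔS_gas = nR ln(V₂/V₁) = 4.12 × 8.314 × ln(103/31.3) = 40.8 J/K.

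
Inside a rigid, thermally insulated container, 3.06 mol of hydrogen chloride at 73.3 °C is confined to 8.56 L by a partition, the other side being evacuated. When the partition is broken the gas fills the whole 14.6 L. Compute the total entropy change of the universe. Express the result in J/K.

For an ideal gas in free expansion Q = 0 and W = 0, so T is unchanged.
Entropy is a state function; using a reversible isothermal path, ΔS_gas = nR ln(V₂/V₁) = 3.06 × 8.314 × ln(14.6/8.56) = 13.6 J/K.
The insulated surroundings exchange no heat, so ΔS_surr = 0 and ΔS_universe = ΔS_gas.

ΔS_universe = 13.6 J/K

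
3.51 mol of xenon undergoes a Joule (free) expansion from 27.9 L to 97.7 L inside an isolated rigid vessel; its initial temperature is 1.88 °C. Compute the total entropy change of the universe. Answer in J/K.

For an ideal gas in free expansion Q = 0 and W = 0, so T is unchanged.
Entropy is a state function; using a reversible isothermal path, ΔS_gas = nR ln(V₂/V₁) = 3.51 × 8.314 × ln(97.7/27.9) = 36.6 J/K.
The insulated surroundings exchange no heat, so ΔS_surr = 0 and ΔS_universe = ΔS_gas.

ΔS_universe = 36.6 J/K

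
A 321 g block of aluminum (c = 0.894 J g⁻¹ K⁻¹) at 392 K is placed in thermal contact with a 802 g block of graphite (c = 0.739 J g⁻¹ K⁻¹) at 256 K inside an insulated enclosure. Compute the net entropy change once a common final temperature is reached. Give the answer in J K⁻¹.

ΔS_total = 18.3 J/K

Energy balance: T_f = (m₁c₁T₁ + m₂c₂T₂)/(m₁c₁ + m₂c₂) = 300.37 K.
ΔS₁ = m₁c₁ ln(T_f/T₁) = 286.974 × ln(300.37/392) = -76.41 J/K.
ΔS₂ = m₂c₂ ln(T_f/T₂) = 592.678 × ln(300.37/256) = 94.73 J/K.
ΔS_total = -76.41 + 94.73 = 18.3 J/K.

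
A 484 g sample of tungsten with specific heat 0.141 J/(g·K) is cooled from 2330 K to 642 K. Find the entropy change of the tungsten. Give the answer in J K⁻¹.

ΔS = -88 J/K

ΔS = ∫dQ_rev/T = m c ln(T₂/T₁) = 484 × 0.141 × ln(642/2330) = -88 J/K.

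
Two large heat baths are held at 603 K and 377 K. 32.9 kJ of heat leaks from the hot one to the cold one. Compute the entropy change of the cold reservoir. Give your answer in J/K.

The cold reservoir gains heat Q, so ΔS_cold = +Q/T_C = 32900/377 = 87.3 J/K.

ΔS_cold = 87.3 J/K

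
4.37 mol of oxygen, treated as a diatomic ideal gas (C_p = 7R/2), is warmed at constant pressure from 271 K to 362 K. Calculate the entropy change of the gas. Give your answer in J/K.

ΔS = 36.8 J/K

At constant pressure, ΔS = nC_p ln(T₂/T₁) with C_p = 7R/2 = 29.1 J mol⁻¹ K⁻¹.
ΔS = 4.37 × 29.1 × ln(362/271) = 36.8 J/K.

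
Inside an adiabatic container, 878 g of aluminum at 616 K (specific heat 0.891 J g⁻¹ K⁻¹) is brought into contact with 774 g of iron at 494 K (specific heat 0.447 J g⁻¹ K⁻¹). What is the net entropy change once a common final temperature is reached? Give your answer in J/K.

Energy balance: T_f = (m₁c₁T₁ + m₂c₂T₂)/(m₁c₁ + m₂c₂) = 578.59 K.
ΔS₁ = m₁c₁ ln(T_f/T₁) = 782.298 × ln(578.59/616) = -49.01 J/K.
ΔS₂ = m₂c₂ ln(T_f/T₂) = 345.978 × ln(578.59/494) = 54.68 J/K.
ΔS_total = -49.01 + 54.68 = 5.67 J/K.

ΔS_total = 5.67 J/K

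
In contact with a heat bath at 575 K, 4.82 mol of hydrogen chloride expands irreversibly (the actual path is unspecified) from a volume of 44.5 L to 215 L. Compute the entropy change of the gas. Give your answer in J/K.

ΔS_gas = 63.1 J/K

Entropy is a state function, so ΔS_gas depends only on the end states.
For an isothermal ideal gas ΔS_gas = nR ln(V₂/V₁) = 4.82 × 8.314 × ln(215/44.5) = 63.1 J/K.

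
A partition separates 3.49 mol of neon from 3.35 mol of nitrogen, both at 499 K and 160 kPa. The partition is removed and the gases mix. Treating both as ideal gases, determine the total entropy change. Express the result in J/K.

ΔS_mix = 39.4 J/K

Mole fractions: x_A = 3.49/6.84 = 0.51, x_B = 0.49.
ΔS_mix = −R(n_A ln x_A + n_B ln x_B) = −8.314 × (3.49 ln 0.51 + 3.35 ln 0.49) = 39.4 J/K.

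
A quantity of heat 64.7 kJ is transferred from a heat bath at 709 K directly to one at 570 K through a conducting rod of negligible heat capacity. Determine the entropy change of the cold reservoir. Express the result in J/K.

ΔS_cold = 114 J/K

The cold reservoir gains heat Q, so ΔS_cold = +Q/T_C = 64700/570 = 114 J/K.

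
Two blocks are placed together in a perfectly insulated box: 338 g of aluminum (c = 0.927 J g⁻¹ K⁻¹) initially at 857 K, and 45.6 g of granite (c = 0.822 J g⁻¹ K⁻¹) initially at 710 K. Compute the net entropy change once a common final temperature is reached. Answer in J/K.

Energy balance: T_f = (m₁c₁T₁ + m₂c₂T₂)/(m₁c₁ + m₂c₂) = 841.29 K.
ΔS₁ = m₁c₁ ln(T_f/T₁) = 313.326 × ln(841.29/857) = -5.796 J/K.
ΔS₂ = m₂c₂ ln(T_f/T₂) = 37.4832 × ln(841.29/710) = 6.36 J/K.
ΔS_total = -5.796 + 6.36 = 0.564 J/K.

ΔS_total = 0.564 J/K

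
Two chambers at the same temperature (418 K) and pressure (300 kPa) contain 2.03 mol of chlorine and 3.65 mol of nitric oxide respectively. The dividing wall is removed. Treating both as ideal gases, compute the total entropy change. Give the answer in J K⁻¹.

Mole fractions: x_A = 2.03/5.68 = 0.357, x_B = 0.643.
ΔS_mix = −R(n_A ln x_A + n_B ln x_B) = −8.314 × (2.03 ln 0.357 + 3.65 ln 0.643) = 30.8 J/K.

ΔS_mix = 30.8 J/K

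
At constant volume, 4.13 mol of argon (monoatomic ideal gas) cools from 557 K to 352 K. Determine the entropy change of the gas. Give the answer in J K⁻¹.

At constant volume, ΔS = nC_V ln(T₂/T₁) with C_V = 3R/2 = 12.47 J mol⁻¹ K⁻¹.
ΔS = 4.13 × 12.47 × ln(352/557) = -23.6 J/K.

ΔS = -23.6 J/K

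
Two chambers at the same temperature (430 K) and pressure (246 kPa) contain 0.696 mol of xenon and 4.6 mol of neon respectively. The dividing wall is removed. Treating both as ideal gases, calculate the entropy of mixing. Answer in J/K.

ΔS_mix = 17.1 J/K

Mole fractions: x_A = 0.696/5.3 = 0.131, x_B = 0.869.
ΔS_mix = −R(n_A ln x_A + n_B ln x_B) = −8.314 × (0.696 ln 0.131 + 4.6 ln 0.869) = 17.1 J/K.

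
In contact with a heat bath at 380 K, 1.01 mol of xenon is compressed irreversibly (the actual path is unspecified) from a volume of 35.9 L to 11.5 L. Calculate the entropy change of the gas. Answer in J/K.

ΔS_gas = -9.56 J/K

Entropy is a state function, so ΔS_gas depends only on the end states.
For an isothermal ideal gas ΔS_gas = nR ln(V₂/V₁) = 1.01 × 8.314 × ln(11.5/35.9) = -9.56 J/K.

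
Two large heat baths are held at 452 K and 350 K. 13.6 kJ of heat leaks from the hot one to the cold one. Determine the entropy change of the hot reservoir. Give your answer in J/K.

The hot reservoir loses heat Q, so ΔS_hot = −Q/T_H = −13600/452 = -30.1 J/K.

ΔS_hot = -30.1 J/K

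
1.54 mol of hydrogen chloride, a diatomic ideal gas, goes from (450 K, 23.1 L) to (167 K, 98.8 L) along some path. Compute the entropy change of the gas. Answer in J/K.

ΔS = -13.1 J/K

Entropy is a state function: ΔS = nC_V ln(T₂/T₁) + nR ln(V₂/V₁), with C_V = 5R/2 = 20.79 J mol⁻¹ K⁻¹ for a diatomic ideal gas.
ΔS = 1.54 × [20.79 × ln(167/450) + 8.314 × ln(98.8/23.1)] = -13.1 J/K.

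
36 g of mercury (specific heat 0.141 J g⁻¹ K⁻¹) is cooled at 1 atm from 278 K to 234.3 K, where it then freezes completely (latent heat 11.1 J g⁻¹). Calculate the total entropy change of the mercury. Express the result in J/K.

Cooling step: ΔS₁ = m c ln(T_tr/T_i) = 36 × 0.141 × ln(234.3/278) = -0.8681 J/K.
Phase change: ΔS₂ = −mL/T_tr = −36 × 11.1 / 234.3 = -1.706 J/K.
ΔS_total = (-0.8681) + (-1.706) = -2.57 J/K.

ΔS = -2.57 J/K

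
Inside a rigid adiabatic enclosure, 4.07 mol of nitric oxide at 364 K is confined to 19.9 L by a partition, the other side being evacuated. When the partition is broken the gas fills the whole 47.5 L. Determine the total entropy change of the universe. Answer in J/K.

For an ideal gas in free expansion Q = 0 and W = 0, so T is unchanged.
Entropy is a state function; using a reversible isothermal path, ΔS_gas = nR ln(V₂/V₁) = 4.07 × 8.314 × ln(47.5/19.9) = 29.4 J/K.
The insulated surroundings exchange no heat, so ΔS_surr = 0 and ΔS_universe = ΔS_gas.

ΔS_universe = 29.4 J/K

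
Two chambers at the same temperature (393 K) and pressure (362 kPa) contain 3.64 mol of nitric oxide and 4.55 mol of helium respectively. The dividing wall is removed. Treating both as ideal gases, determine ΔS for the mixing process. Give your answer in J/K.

ΔS_mix = 46.8 J/K

Mole fractions: x_A = 3.64/8.19 = 0.444, x_B = 0.556.
ΔS_mix = −R(n_A ln x_A + n_B ln x_B) = −8.314 × (3.64 ln 0.444 + 4.55 ln 0.556) = 46.8 J/K.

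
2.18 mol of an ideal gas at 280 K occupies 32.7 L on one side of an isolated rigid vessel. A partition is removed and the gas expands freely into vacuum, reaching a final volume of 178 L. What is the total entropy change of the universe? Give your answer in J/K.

ΔS_universe = 30.7 J/K

No heat is exchanged and no work is done, so the ideal-gas temperature stays constant.
Entropy is a state function; using a reversible isothermal path, ΔS_gas = nR ln(V₂/V₁) = 2.18 × 8.314 × ln(178/32.7) = 30.7 J/K.
The insulated surroundings exchange no heat, so ΔS_surr = 0 and ΔS_universe = ΔS_gas.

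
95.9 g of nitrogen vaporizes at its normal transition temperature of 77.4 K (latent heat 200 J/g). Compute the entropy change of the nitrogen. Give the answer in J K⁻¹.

ΔS = 248 J/K

Heat absorbed by the substance: Q = mL = 95.9 × 200 = 19180 J.
At constant T, ΔS = Q_rev/T = 19180 / 77.4 = 248 J/K.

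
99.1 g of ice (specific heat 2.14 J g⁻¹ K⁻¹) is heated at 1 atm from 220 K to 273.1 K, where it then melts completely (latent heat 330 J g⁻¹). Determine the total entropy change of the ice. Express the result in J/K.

Warming step: ΔS₁ = m c ln(T_tr/T_i) = 99.1 × 2.14 × ln(273.1/220) = 45.85 J/K.
Phase change: ΔS₂ = +mL/T_tr = 99.1 × 330 / 273.1 = 119.7 J/K.
ΔS_total = (45.85) + (119.7) = 166 J/K.

ΔS = 166 J/K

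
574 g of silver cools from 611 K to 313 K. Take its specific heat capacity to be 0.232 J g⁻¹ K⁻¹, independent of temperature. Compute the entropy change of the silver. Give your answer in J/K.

ΔS = -89.1 J/K

ΔS = ∫dQ_rev/T = m c ln(T₂/T₁) = 574 × 0.232 × ln(313/611) = -89.1 J/K.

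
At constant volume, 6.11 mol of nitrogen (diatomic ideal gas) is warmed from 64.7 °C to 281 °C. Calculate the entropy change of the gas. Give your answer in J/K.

ΔS = 62.8 J/K

In kelvin: T₁ = 337.85 K, T₂ = 554.15 K. At constant volume, ΔS = nC_V ln(T₂/T₁) with C_V = 5R/2 = 20.79 J mol⁻¹ K⁻¹.
ΔS = 6.11 × 20.79 × ln(554.15/337.85) = 62.8 J/K.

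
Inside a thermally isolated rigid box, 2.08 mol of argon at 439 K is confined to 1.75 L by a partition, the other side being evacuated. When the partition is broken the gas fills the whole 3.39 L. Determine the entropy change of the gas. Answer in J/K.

ΔS_gas = 11.4 J/K

No heat is exchanged and no work is done, so the ideal-gas temperature stays constant.
Entropy is a state function; using a reversible isothermal path, ΔS_gas = nR ln(V₂/V₁) = 2.08 × 8.314 × ln(3.39/1.75) = 11.4 J/K.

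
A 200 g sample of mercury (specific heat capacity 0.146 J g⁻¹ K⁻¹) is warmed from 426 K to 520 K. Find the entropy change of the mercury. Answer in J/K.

ΔS = 5.82 J/K

ΔS = ∫dQ_rev/T = m c ln(T₂/T₁) = 200 × 0.146 × ln(520/426) = 5.82 J/K.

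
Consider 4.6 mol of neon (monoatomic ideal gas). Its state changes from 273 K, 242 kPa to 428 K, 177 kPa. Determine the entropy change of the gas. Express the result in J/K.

ΔS = 55 J/K

ΔS = nC_p ln(T₂/T₁) − nR ln(P₂/P₁), with C_p = 5R/2 = 20.79 J mol⁻¹ K⁻¹ for a monoatomic ideal gas.
ΔS = 4.6 × [20.79 × ln(428/273) − 8.314 × ln(177/242)] = 55 J/K.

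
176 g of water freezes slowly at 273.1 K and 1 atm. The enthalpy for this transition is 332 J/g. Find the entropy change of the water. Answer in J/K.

ΔS = -214 J/K

Heat released by the substance: Q = −mL = −176 × 332 = −58432 J.
At constant T, ΔS = Q_rev/T = −58432 / 273.1 = -214 J/K.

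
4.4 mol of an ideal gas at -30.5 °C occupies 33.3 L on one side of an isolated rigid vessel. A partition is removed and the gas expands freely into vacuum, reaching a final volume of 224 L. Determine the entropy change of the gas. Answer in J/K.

For an ideal gas in free expansion Q = 0 and W = 0, so T is unchanged.
Entropy is a state function; using a reversible isothermal path, ΔS_gas = nR ln(V₂/V₁) = 4.4 × 8.314 × ln(224/33.3) = 69.7 J/K.

ΔS_gas = 69.7 J/K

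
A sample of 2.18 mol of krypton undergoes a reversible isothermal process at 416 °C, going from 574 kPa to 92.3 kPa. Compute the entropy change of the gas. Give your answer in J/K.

ΔS_gas = 33.1 J/K

For an isothermal ideal gas ΔS_gas = nR ln(P₁/P₂) = 2.18 × 8.314 × ln(574/92.3) = 33.1 J/K.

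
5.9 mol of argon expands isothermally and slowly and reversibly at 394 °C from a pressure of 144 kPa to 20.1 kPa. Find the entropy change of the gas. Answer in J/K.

ΔS_gas = 96.6 J/K

For an isothermal ideal gas ΔS_gas = nR ln(P₁/P₂) = 5.9 × 8.314 × ln(144/20.1) = 96.6 J/K.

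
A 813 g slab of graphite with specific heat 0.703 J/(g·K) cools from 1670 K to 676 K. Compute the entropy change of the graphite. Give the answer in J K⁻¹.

ΔS = ∫dQ_rev/T = m c ln(T₂/T₁) = 813 × 0.703 × ln(676/1670) = -517 J/K.

ΔS = -517 J/K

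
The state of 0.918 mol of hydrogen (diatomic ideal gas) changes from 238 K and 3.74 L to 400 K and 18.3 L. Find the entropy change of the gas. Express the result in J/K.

ΔS = 22 J/K

Entropy is a state function: ΔS = nC_V ln(T₂/T₁) + nR ln(V₂/V₁), with C_V = 5R/2 = 20.79 J mol⁻¹ K⁻¹ for a diatomic ideal gas.
ΔS = 0.918 × [20.79 × ln(400/238) + 8.314 × ln(18.3/3.74)] = 22 J/K.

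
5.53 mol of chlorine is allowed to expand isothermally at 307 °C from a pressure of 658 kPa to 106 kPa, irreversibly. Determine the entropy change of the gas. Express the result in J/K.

Entropy is a state function, so ΔS_gas depends only on the end states.
For an isothermal ideal gas ΔS_gas = nR ln(P₁/P₂) = 5.53 × 8.314 × ln(658/106) = 83.9 J/K.

ΔS_gas = 83.9 J/K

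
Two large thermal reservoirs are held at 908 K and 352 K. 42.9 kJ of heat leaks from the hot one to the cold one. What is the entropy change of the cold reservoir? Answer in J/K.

The cold reservoir gains heat Q, so ΔS_cold = +Q/T_C = 42900/352 = 122 J/K.

ΔS_cold = 122 J/K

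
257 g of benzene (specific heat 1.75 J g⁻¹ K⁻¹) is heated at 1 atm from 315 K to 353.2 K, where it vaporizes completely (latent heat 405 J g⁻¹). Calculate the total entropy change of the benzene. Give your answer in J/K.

Warming step: ΔS₁ = m c ln(T_tr/T_i) = 257 × 1.75 × ln(353.2/315) = 51.48 J/K.
Phase change: ΔS₂ = +mL/T_tr = 257 × 405 / 353.2 = 294.7 J/K.
ΔS_total = (51.48) + (294.7) = 346 J/K.

ΔS = 346 J/K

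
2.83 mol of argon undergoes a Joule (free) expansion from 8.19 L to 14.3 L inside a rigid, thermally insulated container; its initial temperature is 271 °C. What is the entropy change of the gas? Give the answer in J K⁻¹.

ΔS_gas = 13.1 J/K

For an ideal gas in free expansion Q = 0 and W = 0, so T is unchanged.
Entropy is a state function; using a reversible isothermal path, ΔS_gas = nR ln(V₂/V₁) = 2.83 × 8.314 × ln(14.3/8.19) = 13.1 J/K.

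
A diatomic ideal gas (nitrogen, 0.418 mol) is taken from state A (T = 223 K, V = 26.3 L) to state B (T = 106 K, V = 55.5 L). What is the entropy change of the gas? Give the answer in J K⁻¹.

ΔS = -3.87 J/K

Entropy is a state function: ΔS = nC_V ln(T₂/T₁) + nR ln(V₂/V₁), with C_V = 5R/2 = 20.79 J mol⁻¹ K⁻¹ for a diatomic ideal gas.
ΔS = 0.418 × [20.79 × ln(106/223) + 8.314 × ln(55.5/26.3)] = -3.87 J/K.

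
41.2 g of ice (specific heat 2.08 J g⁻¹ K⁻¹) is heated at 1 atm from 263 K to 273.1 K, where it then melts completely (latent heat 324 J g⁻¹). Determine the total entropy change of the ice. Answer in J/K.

ΔS = 52.1 J/K

Warming step: ΔS₁ = m c ln(T_tr/T_i) = 41.2 × 2.08 × ln(273.1/263) = 3.229 J/K.
Phase change: ΔS₂ = +mL/T_tr = 41.2 × 324 / 273.1 = 48.88 J/K.
ΔS_total = (3.229) + (48.88) = 52.1 J/K.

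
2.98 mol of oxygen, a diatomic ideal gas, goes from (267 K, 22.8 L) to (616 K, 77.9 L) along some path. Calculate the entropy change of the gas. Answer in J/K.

Entropy is a state function: ΔS = nC_V ln(T₂/T₁) + nR ln(V₂/V₁), with C_V = 5R/2 = 20.79 J mol⁻¹ K⁻¹ for a diatomic ideal gas.
ΔS = 2.98 × [20.79 × ln(616/267) + 8.314 × ln(77.9/22.8)] = 82.2 J/K.

ΔS = 82.2 J/K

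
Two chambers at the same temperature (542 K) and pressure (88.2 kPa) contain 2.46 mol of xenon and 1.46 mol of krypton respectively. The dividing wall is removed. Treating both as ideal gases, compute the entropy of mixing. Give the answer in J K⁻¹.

ΔS_mix = 21.5 J/K

Mole fractions: x_A = 2.46/3.92 = 0.628, x_B = 0.372.
ΔS_mix = −R(n_A ln x_A + n_B ln x_B) = −8.314 × (2.46 ln 0.628 + 1.46 ln 0.372) = 21.5 J/K.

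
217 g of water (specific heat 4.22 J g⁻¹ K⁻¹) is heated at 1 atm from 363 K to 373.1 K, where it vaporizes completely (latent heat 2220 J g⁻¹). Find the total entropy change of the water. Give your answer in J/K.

ΔS = 1320 J/K

Warming step: ΔS₁ = m c ln(T_tr/T_i) = 217 × 4.22 × ln(373.1/363) = 25.13 J/K.
Phase change: ΔS₂ = +mL/T_tr = 217 × 2220 / 373.1 = 1291 J/K.
ΔS_total = (25.13) + (1291) = 1320 J/K.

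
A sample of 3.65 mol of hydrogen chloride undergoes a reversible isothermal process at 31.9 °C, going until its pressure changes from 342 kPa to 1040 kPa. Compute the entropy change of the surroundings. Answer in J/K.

ΔS_surr = 33.7 J/K

For an isothermal ideal gas ΔS_gas = nR ln(P₁/P₂) = 3.65 × 8.314 × ln(342/1040) = -33.7 J/K.
The process is reversible, so ΔS_surr = −ΔS_gas = 33.7 J/K and ΔS_universe = 0.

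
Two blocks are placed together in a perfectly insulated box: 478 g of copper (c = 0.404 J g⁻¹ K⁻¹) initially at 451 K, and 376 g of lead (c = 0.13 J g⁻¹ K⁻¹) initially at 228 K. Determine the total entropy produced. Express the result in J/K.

ΔS_total = 7.88 J/K

Energy balance: T_f = (m₁c₁T₁ + m₂c₂T₂)/(m₁c₁ + m₂c₂) = 405.96 K.
ΔS₁ = m₁c₁ ln(T_f/T₁) = 193.112 × ln(405.96/451) = -20.32 J/K.
ΔS₂ = m₂c₂ ln(T_f/T₂) = 48.88 × ln(405.96/228) = 28.2 J/K.
ΔS_total = -20.32 + 28.2 = 7.88 J/K.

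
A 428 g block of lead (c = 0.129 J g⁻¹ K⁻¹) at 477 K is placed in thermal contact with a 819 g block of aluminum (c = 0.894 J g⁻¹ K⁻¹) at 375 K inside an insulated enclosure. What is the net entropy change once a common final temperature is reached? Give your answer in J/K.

Energy balance: T_f = (m₁c₁T₁ + m₂c₂T₂)/(m₁c₁ + m₂c₂) = 382.15 K.
ΔS₁ = m₁c₁ ln(T_f/T₁) = 55.212 × ln(382.15/477) = -12.24 J/K.
ΔS₂ = m₂c₂ ln(T_f/T₂) = 732.186 × ln(382.15/375) = 13.83 J/K.
ΔS_total = -12.24 + 13.83 = 1.59 J/K.

ΔS_total = 1.59 J/K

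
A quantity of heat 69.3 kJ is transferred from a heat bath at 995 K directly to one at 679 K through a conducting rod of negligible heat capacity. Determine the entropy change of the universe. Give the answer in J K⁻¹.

ΔS_total = 32.4 J/K

ΔS_hot = −Q/T_H = −69300/995 = -69.65 J/K and ΔS_cold = +Q/T_C = 69300/679 = 102.1 J/K.
ΔS_total = -69.65 + 102.1 = 32.4 J/K, positive as the second law requires.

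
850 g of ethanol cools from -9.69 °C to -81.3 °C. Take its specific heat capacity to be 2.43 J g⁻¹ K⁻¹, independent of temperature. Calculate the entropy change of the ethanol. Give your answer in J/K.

ΔS = -655 J/K

In kelvin: T₁ = 263.46 K, T₂ = 191.85 K. ΔS = ∫dQ_rev/T = m c ln(T₂/T₁) = 850 × 2.43 × ln(191.85/263.46) = -655 J/K.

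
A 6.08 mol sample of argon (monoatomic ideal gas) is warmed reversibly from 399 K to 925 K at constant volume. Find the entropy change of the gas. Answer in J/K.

At constant volume, ΔS = nC_V ln(T₂/T₁) with C_V = 3R/2 = 12.47 J mol⁻¹ K⁻¹.
ΔS = 6.08 × 12.47 × ln(925/399) = 63.8 J/K.

ΔS = 63.8 J/K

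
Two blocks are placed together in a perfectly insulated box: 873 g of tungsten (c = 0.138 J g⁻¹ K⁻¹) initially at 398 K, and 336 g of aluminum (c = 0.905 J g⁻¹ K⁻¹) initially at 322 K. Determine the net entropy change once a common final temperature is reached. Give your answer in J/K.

ΔS_total = 1.99 J/K

Energy balance: T_f = (m₁c₁T₁ + m₂c₂T₂)/(m₁c₁ + m₂c₂) = 343.57 K.
ΔS₁ = m₁c₁ ln(T_f/T₁) = 120.474 × ln(343.57/398) = -17.72 J/K.
ΔS₂ = m₂c₂ ln(T_f/T₂) = 304.08 × ln(343.57/322) = 19.71 J/K.
ΔS_total = -17.72 + 19.71 = 1.99 J/K.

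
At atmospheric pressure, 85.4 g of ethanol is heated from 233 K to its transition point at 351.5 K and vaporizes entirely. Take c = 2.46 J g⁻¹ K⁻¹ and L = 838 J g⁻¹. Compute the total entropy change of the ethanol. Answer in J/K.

Warming step: ΔS₁ = m c ln(T_tr/T_i) = 85.4 × 2.46 × ln(351.5/233) = 86.38 J/K.
Phase change: ΔS₂ = +mL/T_tr = 85.4 × 838 / 351.5 = 203.6 J/K.
ΔS_total = (86.38) + (203.6) = 290 J/K.

ΔS = 290 J/K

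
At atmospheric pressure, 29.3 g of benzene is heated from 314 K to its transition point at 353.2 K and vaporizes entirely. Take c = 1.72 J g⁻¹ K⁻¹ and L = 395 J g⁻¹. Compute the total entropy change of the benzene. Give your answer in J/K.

ΔS = 38.7 J/K

Warming step: ΔS₁ = m c ln(T_tr/T_i) = 29.3 × 1.72 × ln(353.2/314) = 5.929 J/K.
Phase change: ΔS₂ = +mL/T_tr = 29.3 × 395 / 353.2 = 32.77 J/K.
ΔS_total = (5.929) + (32.77) = 38.7 J/K.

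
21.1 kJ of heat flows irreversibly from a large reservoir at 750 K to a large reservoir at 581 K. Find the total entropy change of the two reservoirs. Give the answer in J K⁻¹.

ΔS_hot = −Q/T_H = −21100/750 = -28.133 J/K and ΔS_cold = +Q/T_C = 21100/581 = 36.317 J/K.
ΔS_total = -28.133 + 36.317 = 8.18 J/K, positive as the second law requires.

ΔS_total = 8.18 J/K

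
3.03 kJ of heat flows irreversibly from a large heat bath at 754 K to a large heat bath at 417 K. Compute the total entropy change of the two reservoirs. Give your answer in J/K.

ΔS_hot = −Q/T_H = −3030/754 = -4.019 J/K and ΔS_cold = +Q/T_C = 3030/417 = 7.266 J/K.
ΔS_total = -4.019 + 7.266 = 3.25 J/K, positive as the second law requires.

ΔS_total = 3.25 J/K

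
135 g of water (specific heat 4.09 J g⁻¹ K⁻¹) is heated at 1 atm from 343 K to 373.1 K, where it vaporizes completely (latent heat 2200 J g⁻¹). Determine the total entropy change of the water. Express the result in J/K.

Warming step: ΔS₁ = m c ln(T_tr/T_i) = 135 × 4.09 × ln(373.1/343) = 46.44 J/K.
Phase change: ΔS₂ = +mL/T_tr = 135 × 2200 / 373.1 = 796 J/K.
ΔS_total = (46.44) + (796) = 842 J/K.

ΔS = 842 J/K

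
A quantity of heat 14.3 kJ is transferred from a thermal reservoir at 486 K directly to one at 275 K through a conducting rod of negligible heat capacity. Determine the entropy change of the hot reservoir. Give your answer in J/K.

The hot reservoir loses heat Q, so ΔS_hot = −Q/T_H = −14300/486 = -29.4 J/K.

ΔS_hot = -29.4 J/K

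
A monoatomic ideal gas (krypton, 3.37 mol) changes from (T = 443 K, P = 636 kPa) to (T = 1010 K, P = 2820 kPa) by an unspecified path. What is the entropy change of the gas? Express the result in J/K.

ΔS = nC_p ln(T₂/T₁) − nR ln(P₂/P₁), with C_p = 5R/2 = 20.79 J mol⁻¹ K⁻¹ for a monoatomic ideal gas.
ΔS = 3.37 × [20.79 × ln(1010/443) − 8.314 × ln(2820/636)] = 16 J/K.

ΔS = 16 J/K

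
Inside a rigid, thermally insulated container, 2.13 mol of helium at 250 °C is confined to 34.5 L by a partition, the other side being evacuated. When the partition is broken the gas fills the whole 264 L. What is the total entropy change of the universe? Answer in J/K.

No heat is exchanged and no work is done, so the ideal-gas temperature stays constant.
Entropy is a state function; using a reversible isothermal path, ΔS_gas = nR ln(V₂/V₁) = 2.13 × 8.314 × ln(264/34.5) = 36 J/K.
The insulated surroundings exchange no heat, so ΔS_surr = 0 and ΔS_universe = ΔS_gas.

ΔS_universe = 36 J/K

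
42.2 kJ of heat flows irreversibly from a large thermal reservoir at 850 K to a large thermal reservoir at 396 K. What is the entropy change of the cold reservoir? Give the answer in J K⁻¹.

ΔS_cold = 107 J/K

The cold reservoir gains heat Q, so ΔS_cold = +Q/T_C = 42200/396 = 107 J/K.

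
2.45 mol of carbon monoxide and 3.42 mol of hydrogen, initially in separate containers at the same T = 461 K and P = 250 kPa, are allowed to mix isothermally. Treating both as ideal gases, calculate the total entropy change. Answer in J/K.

Mole fractions: x_A = 2.45/5.87 = 0.417, x_B = 0.583.
ΔS_mix = −R(n_A ln x_A + n_B ln x_B) = −8.314 × (2.45 ln 0.417 + 3.42 ln 0.583) = 33.2 J/K.

ΔS_mix = 33.2 J/K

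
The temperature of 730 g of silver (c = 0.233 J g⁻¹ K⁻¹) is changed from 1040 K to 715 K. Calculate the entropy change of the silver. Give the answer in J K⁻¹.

ΔS = ∫dQ_rev/T = m c ln(T₂/T₁) = 730 × 0.233 × ln(715/1040) = -63.7 J/K.

ΔS = -63.7 J/K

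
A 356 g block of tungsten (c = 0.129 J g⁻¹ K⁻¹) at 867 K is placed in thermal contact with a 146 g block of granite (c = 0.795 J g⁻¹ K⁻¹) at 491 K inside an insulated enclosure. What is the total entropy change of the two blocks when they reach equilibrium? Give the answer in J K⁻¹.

Energy balance: T_f = (m₁c₁T₁ + m₂c₂T₂)/(m₁c₁ + m₂c₂) = 597.59 K.
ΔS₁ = m₁c₁ ln(T_f/T₁) = 45.924 × ln(597.59/867) = -17.09 J/K.
ΔS₂ = m₂c₂ ln(T_f/T₂) = 116.07 × ln(597.59/491) = 22.8 J/K.
ΔS_total = -17.09 + 22.8 = 5.71 J/K.

ΔS_total = 5.71 J/K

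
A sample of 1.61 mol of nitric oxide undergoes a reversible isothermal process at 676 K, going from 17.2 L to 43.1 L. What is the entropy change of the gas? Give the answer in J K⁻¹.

For an isothermal ideal gas ΔS_gas = nR ln(V₂/V₁) = 1.61 × 8.314 × ln(43.1/17.2) = 12.3 J/K.

ΔS_gas = 12.3 J/K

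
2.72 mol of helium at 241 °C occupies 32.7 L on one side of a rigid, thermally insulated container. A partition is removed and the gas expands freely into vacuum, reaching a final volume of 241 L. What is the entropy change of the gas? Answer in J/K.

ΔS_gas = 45.2 J/K

For an ideal gas in free expansion Q = 0 and W = 0, so T is unchanged.
Entropy is a state function; using a reversible isothermal path, ΔS_gas = nR ln(V₂/V₁) = 2.72 × 8.314 × ln(241/32.7) = 45.2 J/K.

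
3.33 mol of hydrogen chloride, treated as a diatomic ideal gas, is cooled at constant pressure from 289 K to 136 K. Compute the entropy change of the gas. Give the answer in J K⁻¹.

At constant pressure, ΔS = nC_p ln(T₂/T₁) with C_p = 7R/2 = 29.1 J mol⁻¹ K⁻¹.
ΔS = 3.33 × 29.1 × ln(136/289) = -73 J/K.

ΔS = -73 J/K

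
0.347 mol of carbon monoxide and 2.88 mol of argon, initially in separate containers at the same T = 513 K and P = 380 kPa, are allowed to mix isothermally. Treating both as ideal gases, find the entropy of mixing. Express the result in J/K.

Mole fractions: x_A = 0.347/3.23 = 0.108, x_B = 0.892.
ΔS_mix = −R(n_A ln x_A + n_B ln x_B) = −8.314 × (0.347 ln 0.108 + 2.88 ln 0.892) = 9.16 J/K.

ΔS_mix = 9.16 J/K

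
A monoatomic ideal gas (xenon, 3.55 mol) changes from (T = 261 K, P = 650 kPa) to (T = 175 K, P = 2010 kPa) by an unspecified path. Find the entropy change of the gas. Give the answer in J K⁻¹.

ΔS = nC_p ln(T₂/T₁) − nR ln(P₂/P₁), with C_p = 5R/2 = 20.79 J mol⁻¹ K⁻¹ for a monoatomic ideal gas.
ΔS = 3.55 × [20.79 × ln(175/261) − 8.314 × ln(2010/650)] = -62.8 J/K.

ΔS = -62.8 J/K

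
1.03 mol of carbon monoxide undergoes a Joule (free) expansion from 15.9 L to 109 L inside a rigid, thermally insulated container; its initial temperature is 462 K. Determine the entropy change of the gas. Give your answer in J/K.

ΔS_gas = 16.5 J/K

For an ideal gas in free expansion Q = 0 and W = 0, so T is unchanged.
Entropy is a state function; using a reversible isothermal path, ΔS_gas = nR ln(V₂/V₁) = 1.03 × 8.314 × ln(109/15.9) = 16.5 J/K.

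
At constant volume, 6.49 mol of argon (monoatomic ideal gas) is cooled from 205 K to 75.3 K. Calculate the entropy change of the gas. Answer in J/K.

ΔS = -81.1 J/K

At constant volume, ΔS = nC_V ln(T₂/T₁) with C_V = 3R/2 = 12.47 J mol⁻¹ K⁻¹.
ΔS = 6.49 × 12.47 × ln(75.3/205) = -81.1 J/K.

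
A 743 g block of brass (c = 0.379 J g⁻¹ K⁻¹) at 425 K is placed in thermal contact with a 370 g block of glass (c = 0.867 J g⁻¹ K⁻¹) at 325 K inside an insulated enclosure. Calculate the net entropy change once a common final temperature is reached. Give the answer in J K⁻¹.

ΔS_total = 5.41 J/K

Energy balance: T_f = (m₁c₁T₁ + m₂c₂T₂)/(m₁c₁ + m₂c₂) = 371.75 K.
ΔS₁ = m₁c₁ ln(T_f/T₁) = 281.597 × ln(371.75/425) = -37.7 J/K.
ΔS₂ = m₂c₂ ln(T_f/T₂) = 320.79 × ln(371.75/325) = 43.11 J/K.
ΔS_total = -37.7 + 43.11 = 5.41 J/K.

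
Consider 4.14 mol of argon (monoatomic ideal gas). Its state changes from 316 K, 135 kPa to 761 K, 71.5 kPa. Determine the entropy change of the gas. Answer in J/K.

ΔS = 97.5 J/K

ΔS = nC_p ln(T₂/T₁) − nR ln(P₂/P₁), with C_p = 5R/2 = 20.79 J mol⁻¹ K⁻¹ for a monoatomic ideal gas.
ΔS = 4.14 × [20.79 × ln(761/316) − 8.314 × ln(71.5/135)] = 97.5 J/K.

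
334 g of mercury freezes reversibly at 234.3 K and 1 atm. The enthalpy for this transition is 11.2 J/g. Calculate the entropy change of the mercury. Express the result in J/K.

ΔS = -16 J/K

Heat released by the substance: Q = −mL = −334 × 11.2 = −3740.8 J.
At constant T, ΔS = Q_rev/T = −3740.8 / 234.3 = -16 J/K.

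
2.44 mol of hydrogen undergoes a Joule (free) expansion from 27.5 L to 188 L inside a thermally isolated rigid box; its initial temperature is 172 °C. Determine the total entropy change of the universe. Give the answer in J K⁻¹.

No heat is exchanged and no work is done, so the ideal-gas temperature stays constant.
Entropy is a state function; using a reversible isothermal path, ΔS_gas = nR ln(V₂/V₁) = 2.44 × 8.314 × ln(188/27.5) = 39 J/K.
The insulated surroundings exchange no heat, so ΔS_surr = 0 and ΔS_universe = ΔS_gas.

ΔS_universe = 39 J/K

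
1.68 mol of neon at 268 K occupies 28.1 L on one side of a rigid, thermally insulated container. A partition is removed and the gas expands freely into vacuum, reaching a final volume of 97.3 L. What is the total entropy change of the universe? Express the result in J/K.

For an ideal gas in free expansion Q = 0 and W = 0, so T is unchanged.
Entropy is a state function; using a reversible isothermal path, ΔS_gas = nR ln(V₂/V₁) = 1.68 × 8.314 × ln(97.3/28.1) = 17.3 J/K.
The insulated surroundings exchange no heat, so ΔS_surr = 0 and ΔS_universe = ΔS_gas.

ΔS_universe = 17.3 J/K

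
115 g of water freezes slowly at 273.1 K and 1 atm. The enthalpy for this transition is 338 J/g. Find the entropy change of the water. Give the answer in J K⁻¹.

ΔS = -142 J/K

Heat released by the substance: Q = −mL = −115 × 338 = −38870 J.
At constant T, ΔS = Q_rev/T = −38870 / 273.1 = -142 J/K.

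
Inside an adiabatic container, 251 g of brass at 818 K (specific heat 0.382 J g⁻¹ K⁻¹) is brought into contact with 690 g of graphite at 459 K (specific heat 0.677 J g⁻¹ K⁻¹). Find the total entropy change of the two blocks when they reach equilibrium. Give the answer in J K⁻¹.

Energy balance: T_f = (m₁c₁T₁ + m₂c₂T₂)/(m₁c₁ + m₂c₂) = 520.14 K.
ΔS₁ = m₁c₁ ln(T_f/T₁) = 95.882 × ln(520.14/818) = -43.41 J/K.
ΔS₂ = m₂c₂ ln(T_f/T₂) = 467.13 × ln(520.14/459) = 58.41 J/K.
ΔS_total = -43.41 + 58.41 = 15 J/K.

ΔS_total = 15 J/K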